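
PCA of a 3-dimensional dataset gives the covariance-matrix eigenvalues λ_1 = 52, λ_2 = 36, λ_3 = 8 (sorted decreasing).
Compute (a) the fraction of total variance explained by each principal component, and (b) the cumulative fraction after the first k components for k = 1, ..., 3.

Step 1 — total variance = trace(Sigma) = Σ λ_i = 52 + 36 + 8 = 96.

Step 2 — fraction explained by component i = λ_i / Σ λ:
  PC1: 52/96 = 0.5417
  PC2: 36/96 = 0.375
  PC3: 8/96 = 0.0833

Step 3 — cumulative fraction after k components = (λ_1 + ... + λ_k) / Σ λ:
  k = 1: 52/96 = 0.5417
  k = 2: (52 + 36)/96 = 88/96 = 0.9167
  k = 3: (52 + 36 + 8)/96 = 96/96 = 1

Summary (fraction, with percent):

explained: PC1 0.5417 (54.17%), PC2 0.375 (37.5%), PC3 0.0833 (8.33%);  cumulative: 0.5417, 0.9167, 1


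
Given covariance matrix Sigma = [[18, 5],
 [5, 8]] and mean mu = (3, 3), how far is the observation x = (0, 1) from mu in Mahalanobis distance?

Step 1 — centre the observation: (x - mu) = (-3, -2).

Step 2 — invert Sigma. det(Sigma) = 18·8 - (5)² = 119.
  Sigma^{-1} = (1/det) · [[d, -b], [-b, a]] = [[0.0672, -0.042],
 [-0.042, 0.1513]].

Step 3 — form the quadratic (x - mu)^T · Sigma^{-1} · (x - mu):
  Sigma^{-1} · (x - mu) = (-0.1176, -0.1765).
  (x - mu)^T · [Sigma^{-1} · (x - mu)] = (-3)·(-0.1176) + (-2)·(-0.1765) = 0.7059.

Step 4 — take square root: d = √(0.7059) ≈ 0.8402.

d(x, mu) = √(0.7059) ≈ 0.8402


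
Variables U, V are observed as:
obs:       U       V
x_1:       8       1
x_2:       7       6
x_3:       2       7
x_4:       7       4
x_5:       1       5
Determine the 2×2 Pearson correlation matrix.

Step 1 — column means:
  mean(U) = (8 + 7 + 2 + 7 + 1) / 5 = 25/5 = 5
  mean(V) = (1 + 6 + 7 + 4 + 5) / 5 = 23/5 = 4.6

Step 2 — sample variances and covariances s[i,j] = (1/(n-1)) · Σ_k (x_{k,i} - mean_i) · (x_{k,j} - mean_j), with n-1 = 4:
  s[U,U] = ((3)·(3) + (2)·(2) + (-3)·(-3) + (2)·(2) + (-4)·(-4)) / 4 = 42/4 = 10.5
  s[U,V] = ((3)·(-3.6) + (2)·(1.4) + (-3)·(2.4) + (2)·(-0.6) + (-4)·(0.4)) / 4 = -18/4 = -4.5
  s[V,V] = ((-3.6)·(-3.6) + (1.4)·(1.4) + (2.4)·(2.4) + (-0.6)·(-0.6) + (0.4)·(0.4)) / 4 = 21.2/4 = 5.3
  Sample standard deviations s_i = √(s[i,i]):
  s(U) = √(10.5) = 3.2404
  s(V) = √(5.3) = 2.3022

Step 3 — r_{ij} = s_{ij} / (s_i · s_j):
  r[U,U] = 1 (diagonal).
  r[U,V] = -4.5 / (3.2404 · 2.3022) = -4.5 / 7.4599 = -0.6032
  r[V,V] = 1 (diagonal).

R is symmetric with unit diagonal. Assembling:

R = [[1, -0.6032],
 [-0.6032, 1]]


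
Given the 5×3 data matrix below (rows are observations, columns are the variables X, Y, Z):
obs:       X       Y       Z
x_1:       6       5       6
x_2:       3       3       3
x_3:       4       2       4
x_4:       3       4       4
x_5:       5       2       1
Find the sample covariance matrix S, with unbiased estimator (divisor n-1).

Step 1 — column means:
  mean(X) = (6 + 3 + 4 + 3 + 5) / 5 = 21/5 = 4.2
  mean(Y) = (5 + 3 + 2 + 4 + 2) / 5 = 16/5 = 3.2
  mean(Z) = (6 + 3 + 4 + 4 + 1) / 5 = 18/5 = 3.6

Step 2 — sample covariance S[i,j] = (1/(n-1)) · Σ_k (x_{k,i} - mean_i) · (x_{k,j} - mean_j), with n-1 = 4.
  S[X,X] = ((1.8)·(1.8) + (-1.2)·(-1.2) + (-0.2)·(-0.2) + (-1.2)·(-1.2) + (0.8)·(0.8)) / 4 = 6.8/4 = 1.7
  S[X,Y] = ((1.8)·(1.8) + (-1.2)·(-0.2) + (-0.2)·(-1.2) + (-1.2)·(0.8) + (0.8)·(-1.2)) / 4 = 1.8/4 = 0.45
  S[X,Z] = ((1.8)·(2.4) + (-1.2)·(-0.6) + (-0.2)·(0.4) + (-1.2)·(0.4) + (0.8)·(-2.6)) / 4 = 2.4/4 = 0.6
  S[Y,Y] = ((1.8)·(1.8) + (-0.2)·(-0.2) + (-1.2)·(-1.2) + (0.8)·(0.8) + (-1.2)·(-1.2)) / 4 = 6.8/4 = 1.7
  S[Y,Z] = ((1.8)·(2.4) + (-0.2)·(-0.6) + (-1.2)·(0.4) + (0.8)·(0.4) + (-1.2)·(-2.6)) / 4 = 7.4/4 = 1.85
  S[Z,Z] = ((2.4)·(2.4) + (-0.6)·(-0.6) + (0.4)·(0.4) + (0.4)·(0.4) + (-2.6)·(-2.6)) / 4 = 13.2/4 = 3.3

S is symmetric (S[j,i] = S[i,j]). Assembling:

S = [[1.7, 0.45, 0.6],
 [0.45, 1.7, 1.85],
 [0.6, 1.85, 3.3]]


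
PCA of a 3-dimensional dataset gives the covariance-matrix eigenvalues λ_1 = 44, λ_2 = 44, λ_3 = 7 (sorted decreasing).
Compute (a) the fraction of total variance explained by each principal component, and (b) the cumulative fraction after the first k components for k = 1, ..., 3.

Step 1 — total variance = trace(Sigma) = Σ λ_i = 44 + 44 + 7 = 95.

Step 2 — fraction explained by component i = λ_i / Σ λ:
  PC1: 44/95 = 0.4632
  PC2: 44/95 = 0.4632
  PC3: 7/95 = 0.0737

Step 3 — cumulative fraction after k components = (λ_1 + ... + λ_k) / Σ λ:
  k = 1: 44/95 = 0.4632
  k = 2: (44 + 44)/95 = 88/95 = 0.9263
  k = 3: (44 + 44 + 7)/95 = 95/95 = 1

Summary (fraction, with percent):

explained: PC1 0.4632 (46.32%), PC2 0.4632 (46.32%), PC3 0.0737 (7.37%);  cumulative: 0.4632, 0.9263, 1


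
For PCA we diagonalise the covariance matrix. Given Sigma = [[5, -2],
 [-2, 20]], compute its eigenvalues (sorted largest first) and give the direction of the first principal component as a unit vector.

Step 1 — characteristic polynomial of 2×2 Sigma:
  det(Sigma - λI) = λ² - trace · λ + det = 0.
  trace = 5 + 20 = 25, det = 5·20 - (-2)² = 96.
Step 2 — discriminant:
  Δ = trace² - 4·det = 625 - 384 = 241.
Step 3 — eigenvalues:
  λ = (trace ± √Δ)/2 = (25 ± 15.5242)/2,
  λ_1 = 20.2621,  λ_2 = 4.7379.

Step 4 — unit eigenvector for λ_1: solve (Sigma - λ_1 I)v = 0. First row:
  (5 - 20.2621)·v_x + (-2)·v_y = 0, i.e. (-15.2621)·v_x + (-2)·v_y = 0,
  so v ∝ (b, λ_1 - a) = (-2, 15.2621); multiply by -1 so the first entry is positive: u = (2, -15.2621).
  ||u|| = √((2)² + (-15.2621)²) = √(236.9313) ≈ 15.3926,
  v_1 = u/||u|| ≈ (0.1299, -0.9915) (||v_1|| = 1).

λ_1 = 20.2621,  λ_2 = 4.7379;  v_1 ≈ (0.1299, -0.9915)


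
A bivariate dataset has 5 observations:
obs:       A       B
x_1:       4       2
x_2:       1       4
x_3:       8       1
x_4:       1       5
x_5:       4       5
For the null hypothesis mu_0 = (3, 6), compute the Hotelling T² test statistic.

Step 1 — sample mean vector:
  mean(A) = (4 + 1 + 8 + 1 + 4) / 5 = 18/5 = 3.6
  mean(B) = (2 + 4 + 1 + 5 + 5) / 5 = 17/5 = 3.4
  x̄ = (3.6, 3.4),  deviation x̄ - mu_0 = (3.6, 3.4) - (3, 6) = (0.6, -2.6).

Step 2 — sample covariance matrix, S[i,j] = (1/(n-1)) · Σ_k (x_{k,i} - mean_i) · (x_{k,j} - mean_j), divisor n-1 = 4:
  S[A,A] = ((0.4)·(0.4) + (-2.6)·(-2.6) + (4.4)·(4.4) + (-2.6)·(-2.6) + (0.4)·(0.4)) / 4 = 33.2/4 = 8.3
  S[A,B] = ((0.4)·(-1.4) + (-2.6)·(0.6) + (4.4)·(-2.4) + (-2.6)·(1.6) + (0.4)·(1.6)) / 4 = -16.2/4 = -4.05
  S[B,B] = ((-1.4)·(-1.4) + (0.6)·(0.6) + (-2.4)·(-2.4) + (1.6)·(1.6) + (1.6)·(1.6)) / 4 = 13.2/4 = 3.3
  S = [[8.3, -4.05],
 [-4.05, 3.3]].

Step 3 — invert S. det(S) = 8.3·3.3 - (-4.05)² = 10.9875.
  S^{-1} = (1/det) · [[d, -b], [-b, a]] = [[0.3003, 0.3686],
 [0.3686, 0.7554]].

Step 4 — quadratic form (x̄ - mu_0)^T · S^{-1} · (x̄ - mu_0):
  S^{-1} · (x̄ - mu_0) = (-0.7782, -1.7429),
  (x̄ - mu_0)^T · [...] = (0.6)·(-0.7782) + (-2.6)·(-1.7429) = 4.0646.

Step 5 — scale by n: T² = 5 · 4.0646 = 20.3231.

T² ≈ 20.3231


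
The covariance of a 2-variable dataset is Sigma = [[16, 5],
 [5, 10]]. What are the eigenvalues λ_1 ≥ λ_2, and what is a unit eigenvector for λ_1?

Step 1 — characteristic polynomial of 2×2 Sigma:
  det(Sigma - λI) = λ² - trace · λ + det = 0.
  trace = 16 + 10 = 26, det = 16·10 - (5)² = 135.
Step 2 — discriminant:
  Δ = trace² - 4·det = 676 - 540 = 136.
Step 3 — eigenvalues:
  λ = (trace ± √Δ)/2 = (26 ± 11.6619)/2,
  λ_1 = 18.831,  λ_2 = 7.169.

Step 4 — unit eigenvector for λ_1: solve (Sigma - λ_1 I)v = 0. First row:
  (16 - 18.831)·v_x + (5)·v_y = 0, i.e. (-2.831)·v_x + (5)·v_y = 0,
  so v ∝ (b, λ_1 - a) = (5, 2.831) = u.
  ||u|| = √((5)² + (2.831)²) = √(33.0143) ≈ 5.7458,
  v_1 = u/||u|| ≈ (0.8702, 0.4927) (||v_1|| = 1).

λ_1 = 18.831,  λ_2 = 7.169;  v_1 ≈ (0.8702, 0.4927)


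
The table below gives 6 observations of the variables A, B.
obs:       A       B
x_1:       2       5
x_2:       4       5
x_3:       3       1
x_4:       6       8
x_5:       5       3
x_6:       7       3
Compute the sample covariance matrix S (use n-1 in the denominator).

Step 1 — column means:
  mean(A) = (2 + 4 + 3 + 6 + 5 + 7) / 6 = 27/6 = 4.5
  mean(B) = (5 + 5 + 1 + 8 + 3 + 3) / 6 = 25/6 = 4.1667

Step 2 — sample covariance S[i,j] = (1/(n-1)) · Σ_k (x_{k,i} - mean_i) · (x_{k,j} - mean_j), with n-1 = 5.
  S[A,A] = ((-2.5)·(-2.5) + (-0.5)·(-0.5) + (-1.5)·(-1.5) + (1.5)·(1.5) + (0.5)·(0.5) + (2.5)·(2.5)) / 5 = 17.5/5 = 3.5
  S[A,B] = ((-2.5)·(0.8333) + (-0.5)·(0.8333) + (-1.5)·(-3.1667) + (1.5)·(3.8333) + (0.5)·(-1.1667) + (2.5)·(-1.1667)) / 5 = 4.5/5 = 0.9
  S[B,B] = ((0.8333)·(0.8333) + (0.8333)·(0.8333) + (-3.1667)·(-3.1667) + (3.8333)·(3.8333) + (-1.1667)·(-1.1667) + (-1.1667)·(-1.1667)) / 5 = 28.8333/5 = 5.7667

S is symmetric (S[j,i] = S[i,j]). Assembling:

S = [[3.5, 0.9],
 [0.9, 5.7667]]


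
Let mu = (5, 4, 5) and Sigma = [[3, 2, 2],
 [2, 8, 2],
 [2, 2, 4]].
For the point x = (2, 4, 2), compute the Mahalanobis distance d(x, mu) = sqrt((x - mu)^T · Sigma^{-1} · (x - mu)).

Step 1 — centre the observation: (x - mu) = (-3, 0, -3).

Step 2 — invert Sigma (cofactor / det for 3×3, or solve directly):
  Sigma^{-1} = [[0.5385, -0.0769, -0.2308],
 [-0.0769, 0.1538, -0.0385],
 [-0.2308, -0.0385, 0.3846]].

Step 3 — form the quadratic (x - mu)^T · Sigma^{-1} · (x - mu):
  Sigma^{-1} · (x - mu) = (-0.9231, 0.3462, -0.4615).
  (x - mu)^T · [Sigma^{-1} · (x - mu)] = (-3)·(-0.9231) + (0)·(0.3462) + (-3)·(-0.4615) = 4.1538.

Step 4 — take square root: d = √(4.1538) ≈ 2.0381.

d(x, mu) = √(4.1538) ≈ 2.0381


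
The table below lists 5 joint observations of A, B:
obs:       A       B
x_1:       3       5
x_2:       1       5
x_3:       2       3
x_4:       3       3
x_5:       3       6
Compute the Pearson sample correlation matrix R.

Step 1 — column means:
  mean(A) = (3 + 1 + 2 + 3 + 3) / 5 = 12/5 = 2.4
  mean(B) = (5 + 5 + 3 + 3 + 6) / 5 = 22/5 = 4.4

Step 2 — sample variances and covariances s[i,j] = (1/(n-1)) · Σ_k (x_{k,i} - mean_i) · (x_{k,j} - mean_j), with n-1 = 4:
  s[A,A] = ((0.6)·(0.6) + (-1.4)·(-1.4) + (-0.4)·(-0.4) + (0.6)·(0.6) + (0.6)·(0.6)) / 4 = 3.2/4 = 0.8
  s[A,B] = ((0.6)·(0.6) + (-1.4)·(0.6) + (-0.4)·(-1.4) + (0.6)·(-1.4) + (0.6)·(1.6)) / 4 = 0.2/4 = 0.05
  s[B,B] = ((0.6)·(0.6) + (0.6)·(0.6) + (-1.4)·(-1.4) + (-1.4)·(-1.4) + (1.6)·(1.6)) / 4 = 7.2/4 = 1.8
  Sample standard deviations s_i = √(s[i,i]):
  s(A) = √(0.8) = 0.8944
  s(B) = √(1.8) = 1.3416

Step 3 — r_{ij} = s_{ij} / (s_i · s_j):
  r[A,A] = 1 (diagonal).
  r[A,B] = 0.05 / (0.8944 · 1.3416) = 0.05 / 1.2 = 0.0417
  r[B,B] = 1 (diagonal).

R is symmetric with unit diagonal. Assembling:

R = [[1, 0.0417],
 [0.0417, 1]]


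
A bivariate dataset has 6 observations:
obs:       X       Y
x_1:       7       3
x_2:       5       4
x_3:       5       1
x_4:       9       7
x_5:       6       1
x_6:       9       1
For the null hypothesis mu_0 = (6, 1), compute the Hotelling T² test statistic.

Step 1 — sample mean vector:
  mean(X) = (7 + 5 + 5 + 9 + 6 + 9) / 6 = 41/6 = 6.8333
  mean(Y) = (3 + 4 + 1 + 7 + 1 + 1) / 6 = 17/6 = 2.8333
  x̄ = (6.8333, 2.8333),  deviation x̄ - mu_0 = (6.8333, 2.8333) - (6, 1) = (0.8333, 1.8333).

Step 2 — sample covariance matrix, S[i,j] = (1/(n-1)) · Σ_k (x_{k,i} - mean_i) · (x_{k,j} - mean_j), divisor n-1 = 5:
  S[X,X] = ((0.1667)·(0.1667) + (-1.8333)·(-1.8333) + (-1.8333)·(-1.8333) + (2.1667)·(2.1667) + (-0.8333)·(-0.8333) + (2.1667)·(2.1667)) / 5 = 16.8333/5 = 3.3667
  S[X,Y] = ((0.1667)·(0.1667) + (-1.8333)·(1.1667) + (-1.8333)·(-1.8333) + (2.1667)·(4.1667) + (-0.8333)·(-1.8333) + (2.1667)·(-1.8333)) / 5 = 7.8333/5 = 1.5667
  S[Y,Y] = ((0.1667)·(0.1667) + (1.1667)·(1.1667) + (-1.8333)·(-1.8333) + (4.1667)·(4.1667) + (-1.8333)·(-1.8333) + (-1.8333)·(-1.8333)) / 5 = 28.8333/5 = 5.7667
  S = [[3.3667, 1.5667],
 [1.5667, 5.7667]].

Step 3 — invert S. det(S) = 3.3667·5.7667 - (1.5667)² = 16.96.
  S^{-1} = (1/det) · [[d, -b], [-b, a]] = [[0.34, -0.0924],
 [-0.0924, 0.1985]].

Step 4 — quadratic form (x̄ - mu_0)^T · S^{-1} · (x̄ - mu_0):
  S^{-1} · (x̄ - mu_0) = (0.114, 0.2869),
  (x̄ - mu_0)^T · [...] = (0.8333)·(0.114) + (1.8333)·(0.2869) = 0.6211.

Step 5 — scale by n: T² = 6 · 0.6211 = 3.7264.

T² ≈ 3.7264


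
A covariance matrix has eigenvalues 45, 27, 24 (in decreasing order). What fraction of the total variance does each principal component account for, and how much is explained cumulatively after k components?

Step 1 — total variance = trace(Sigma) = Σ λ_i = 45 + 27 + 24 = 96.

Step 2 — fraction explained by component i = λ_i / Σ λ:
  PC1: 45/96 = 0.4688
  PC2: 27/96 = 0.2812
  PC3: 24/96 = 0.25

Step 3 — cumulative fraction after k components = (λ_1 + ... + λ_k) / Σ λ:
  k = 1: 45/96 = 0.4688
  k = 2: (45 + 27)/96 = 72/96 = 0.75
  k = 3: (45 + 27 + 24)/96 = 96/96 = 1

Summary (fraction, with percent):

explained: PC1 0.4688 (46.88%), PC2 0.2812 (28.12%), PC3 0.25 (25%);  cumulative: 0.4688, 0.75, 1


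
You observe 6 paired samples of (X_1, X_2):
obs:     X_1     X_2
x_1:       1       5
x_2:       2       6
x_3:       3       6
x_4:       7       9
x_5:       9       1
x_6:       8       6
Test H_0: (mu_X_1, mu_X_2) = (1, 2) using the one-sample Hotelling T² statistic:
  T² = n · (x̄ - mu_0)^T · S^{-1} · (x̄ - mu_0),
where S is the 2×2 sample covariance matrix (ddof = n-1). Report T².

Step 1 — sample mean vector:
  mean(X_1) = (1 + 2 + 3 + 7 + 9 + 8) / 6 = 30/6 = 5
  mean(X_2) = (5 + 6 + 6 + 9 + 1 + 6) / 6 = 33/6 = 5.5
  x̄ = (5, 5.5),  deviation x̄ - mu_0 = (5, 5.5) - (1, 2) = (4, 3.5).

Step 2 — sample covariance matrix, S[i,j] = (1/(n-1)) · Σ_k (x_{k,i} - mean_i) · (x_{k,j} - mean_j), divisor n-1 = 5:
  S[X_1,X_1] = ((-4)·(-4) + (-3)·(-3) + (-2)·(-2) + (2)·(2) + (4)·(4) + (3)·(3)) / 5 = 58/5 = 11.6
  S[X_1,X_2] = ((-4)·(-0.5) + (-3)·(0.5) + (-2)·(0.5) + (2)·(3.5) + (4)·(-4.5) + (3)·(0.5)) / 5 = -10/5 = -2
  S[X_2,X_2] = ((-0.5)·(-0.5) + (0.5)·(0.5) + (0.5)·(0.5) + (3.5)·(3.5) + (-4.5)·(-4.5) + (0.5)·(0.5)) / 5 = 33.5/5 = 6.7
  S = [[11.6, -2],
 [-2, 6.7]].

Step 3 — invert S. det(S) = 11.6·6.7 - (-2)² = 73.72.
  S^{-1} = (1/det) · [[d, -b], [-b, a]] = [[0.0909, 0.0271],
 [0.0271, 0.1574]].

Step 4 — quadratic form (x̄ - mu_0)^T · S^{-1} · (x̄ - mu_0):
  S^{-1} · (x̄ - mu_0) = (0.4585, 0.6593),
  (x̄ - mu_0)^T · [...] = (4)·(0.4585) + (3.5)·(0.6593) = 4.1413.

Step 5 — scale by n: T² = 6 · 4.1413 = 24.8481.

T² ≈ 24.8481


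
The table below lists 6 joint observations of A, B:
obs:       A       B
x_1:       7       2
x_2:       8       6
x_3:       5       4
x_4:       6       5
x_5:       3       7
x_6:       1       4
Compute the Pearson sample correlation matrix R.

Step 1 — column means:
  mean(A) = (7 + 8 + 5 + 6 + 3 + 1) / 6 = 30/6 = 5
  mean(B) = (2 + 6 + 4 + 5 + 7 + 4) / 6 = 28/6 = 4.6667

Step 2 — sample variances and covariances s[i,j] = (1/(n-1)) · Σ_k (x_{k,i} - mean_i) · (x_{k,j} - mean_j), with n-1 = 5:
  s[A,A] = ((2)·(2) + (3)·(3) + (0)·(0) + (1)·(1) + (-2)·(-2) + (-4)·(-4)) / 5 = 34/5 = 6.8
  s[A,B] = ((2)·(-2.6667) + (3)·(1.3333) + (0)·(-0.6667) + (1)·(0.3333) + (-2)·(2.3333) + (-4)·(-0.6667)) / 5 = -3/5 = -0.6
  s[B,B] = ((-2.6667)·(-2.6667) + (1.3333)·(1.3333) + (-0.6667)·(-0.6667) + (0.3333)·(0.3333) + (2.3333)·(2.3333) + (-0.6667)·(-0.6667)) / 5 = 15.3333/5 = 3.0667
  Sample standard deviations s_i = √(s[i,i]):
  s(A) = √(6.8) = 2.6077
  s(B) = √(3.0667) = 1.7512

Step 3 — r_{ij} = s_{ij} / (s_i · s_j):
  r[A,A] = 1 (diagonal).
  r[A,B] = -0.6 / (2.6077 · 1.7512) = -0.6 / 4.5665 = -0.1314
  r[B,B] = 1 (diagonal).

R is symmetric with unit diagonal. Assembling:

R = [[1, -0.1314],
 [-0.1314, 1]]


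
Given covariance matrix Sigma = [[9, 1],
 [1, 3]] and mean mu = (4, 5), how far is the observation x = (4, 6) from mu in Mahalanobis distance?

Step 1 — centre the observation: (x - mu) = (0, 1).

Step 2 — invert Sigma. det(Sigma) = 9·3 - (1)² = 26.
  Sigma^{-1} = (1/det) · [[d, -b], [-b, a]] = [[0.1154, -0.0385],
 [-0.0385, 0.3462]].

Step 3 — form the quadratic (x - mu)^T · Sigma^{-1} · (x - mu):
  Sigma^{-1} · (x - mu) = (-0.0385, 0.3462).
  (x - mu)^T · [Sigma^{-1} · (x - mu)] = (0)·(-0.0385) + (1)·(0.3462) = 0.3462.

Step 4 — take square root: d = √(0.3462) ≈ 0.5883.

d(x, mu) = √(0.3462) ≈ 0.5883


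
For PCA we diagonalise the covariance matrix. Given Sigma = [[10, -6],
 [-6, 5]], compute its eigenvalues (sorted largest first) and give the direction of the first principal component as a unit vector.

Step 1 — characteristic polynomial of 2×2 Sigma:
  det(Sigma - λI) = λ² - trace · λ + det = 0.
  trace = 10 + 5 = 15, det = 10·5 - (-6)² = 14.
Step 2 — discriminant:
  Δ = trace² - 4·det = 225 - 56 = 169.
Step 3 — eigenvalues:
  λ = (trace ± √Δ)/2 = (15 ± 13)/2,
  λ_1 = 14,  λ_2 = 1.

Step 4 — unit eigenvector for λ_1: solve (Sigma - λ_1 I)v = 0. First row:
  (10 - 14)·v_x + (-6)·v_y = 0, i.e. (-4)·v_x + (-6)·v_y = 0,
  so v ∝ (b, λ_1 - a) = (-6, 4); multiply by -1 so the first entry is positive: u = (6, -4).
  ||u|| = √((6)² + (-4)²) = √(52) ≈ 7.2111,
  v_1 = u/||u|| ≈ (0.8321, -0.5547) (||v_1|| = 1).

λ_1 = 14,  λ_2 = 1;  v_1 ≈ (0.8321, -0.5547)


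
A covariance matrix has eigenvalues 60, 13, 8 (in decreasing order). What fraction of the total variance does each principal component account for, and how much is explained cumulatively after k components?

Step 1 — total variance = trace(Sigma) = Σ λ_i = 60 + 13 + 8 = 81.

Step 2 — fraction explained by component i = λ_i / Σ λ:
  PC1: 60/81 = 0.7407
  PC2: 13/81 = 0.1605
  PC3: 8/81 = 0.0988

Step 3 — cumulative fraction after k components = (λ_1 + ... + λ_k) / Σ λ:
  k = 1: 60/81 = 0.7407
  k = 2: (60 + 13)/81 = 73/81 = 0.9012
  k = 3: (60 + 13 + 8)/81 = 81/81 = 1

Summary (fraction, with percent):

explained: PC1 0.7407 (74.07%), PC2 0.1605 (16.05%), PC3 0.0988 (9.88%);  cumulative: 0.7407, 0.9012, 1


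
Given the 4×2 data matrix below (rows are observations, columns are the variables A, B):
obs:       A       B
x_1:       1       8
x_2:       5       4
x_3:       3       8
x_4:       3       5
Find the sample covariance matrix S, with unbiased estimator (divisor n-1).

Step 1 — column means:
  mean(A) = (1 + 5 + 3 + 3) / 4 = 12/4 = 3
  mean(B) = (8 + 4 + 8 + 5) / 4 = 25/4 = 6.25

Step 2 — sample covariance S[i,j] = (1/(n-1)) · Σ_k (x_{k,i} - mean_i) · (x_{k,j} - mean_j), with n-1 = 3.
  S[A,A] = ((-2)·(-2) + (2)·(2) + (0)·(0) + (0)·(0)) / 3 = 8/3 = 2.6667
  S[A,B] = ((-2)·(1.75) + (2)·(-2.25) + (0)·(1.75) + (0)·(-1.25)) / 3 = -8/3 = -2.6667
  S[B,B] = ((1.75)·(1.75) + (-2.25)·(-2.25) + (1.75)·(1.75) + (-1.25)·(-1.25)) / 3 = 12.75/3 = 4.25

S is symmetric (S[j,i] = S[i,j]). Assembling:

S = [[2.6667, -2.6667],
 [-2.6667, 4.25]]


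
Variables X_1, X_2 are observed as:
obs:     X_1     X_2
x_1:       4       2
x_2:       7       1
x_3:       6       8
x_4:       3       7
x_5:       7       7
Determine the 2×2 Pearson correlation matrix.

Step 1 — column means:
  mean(X_1) = (4 + 7 + 6 + 3 + 7) / 5 = 27/5 = 5.4
  mean(X_2) = (2 + 1 + 8 + 7 + 7) / 5 = 25/5 = 5

Step 2 — sample variances and covariances s[i,j] = (1/(n-1)) · Σ_k (x_{k,i} - mean_i) · (x_{k,j} - mean_j), with n-1 = 4:
  s[X_1,X_1] = ((-1.4)·(-1.4) + (1.6)·(1.6) + (0.6)·(0.6) + (-2.4)·(-2.4) + (1.6)·(1.6)) / 4 = 13.2/4 = 3.3
  s[X_1,X_2] = ((-1.4)·(-3) + (1.6)·(-4) + (0.6)·(3) + (-2.4)·(2) + (1.6)·(2)) / 4 = -2/4 = -0.5
  s[X_2,X_2] = ((-3)·(-3) + (-4)·(-4) + (3)·(3) + (2)·(2) + (2)·(2)) / 4 = 42/4 = 10.5
  Sample standard deviations s_i = √(s[i,i]):
  s(X_1) = √(3.3) = 1.8166
  s(X_2) = √(10.5) = 3.2404

Step 3 — r_{ij} = s_{ij} / (s_i · s_j):
  r[X_1,X_1] = 1 (diagonal).
  r[X_1,X_2] = -0.5 / (1.8166 · 3.2404) = -0.5 / 5.8864 = -0.0849
  r[X_2,X_2] = 1 (diagonal).

R is symmetric with unit diagonal. Assembling:

R = [[1, -0.0849],
 [-0.0849, 1]]


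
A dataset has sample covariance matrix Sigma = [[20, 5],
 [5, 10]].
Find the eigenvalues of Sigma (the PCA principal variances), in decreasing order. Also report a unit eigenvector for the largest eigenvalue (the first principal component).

Step 1 — characteristic polynomial of 2×2 Sigma:
  det(Sigma - λI) = λ² - trace · λ + det = 0.
  trace = 20 + 10 = 30, det = 20·10 - (5)² = 175.
Step 2 — discriminant:
  Δ = trace² - 4·det = 900 - 700 = 200.
Step 3 — eigenvalues:
  λ = (trace ± √Δ)/2 = (30 ± 14.1421)/2,
  λ_1 = 22.0711,  λ_2 = 7.9289.

Step 4 — unit eigenvector for λ_1: solve (Sigma - λ_1 I)v = 0. First row:
  (20 - 22.0711)·v_x + (5)·v_y = 0, i.e. (-2.0711)·v_x + (5)·v_y = 0,
  so v ∝ (b, λ_1 - a) = (5, 2.0711) = u.
  ||u|| = √((5)² + (2.0711)²) = √(29.2893) ≈ 5.412,
  v_1 = u/||u|| ≈ (0.9239, 0.3827) (||v_1|| = 1).

λ_1 = 22.0711,  λ_2 = 7.9289;  v_1 ≈ (0.9239, 0.3827)


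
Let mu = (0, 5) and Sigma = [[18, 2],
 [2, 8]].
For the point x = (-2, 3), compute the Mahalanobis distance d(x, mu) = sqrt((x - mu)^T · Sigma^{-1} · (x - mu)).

Step 1 — centre the observation: (x - mu) = (-2, -2).

Step 2 — invert Sigma. det(Sigma) = 18·8 - (2)² = 140.
  Sigma^{-1} = (1/det) · [[d, -b], [-b, a]] = [[0.0571, -0.0143],
 [-0.0143, 0.1286]].

Step 3 — form the quadratic (x - mu)^T · Sigma^{-1} · (x - mu):
  Sigma^{-1} · (x - mu) = (-0.0857, -0.2286).
  (x - mu)^T · [Sigma^{-1} · (x - mu)] = (-2)·(-0.0857) + (-2)·(-0.2286) = 0.6286.

Step 4 — take square root: d = √(0.6286) ≈ 0.7928.

d(x, mu) = √(0.6286) ≈ 0.7928


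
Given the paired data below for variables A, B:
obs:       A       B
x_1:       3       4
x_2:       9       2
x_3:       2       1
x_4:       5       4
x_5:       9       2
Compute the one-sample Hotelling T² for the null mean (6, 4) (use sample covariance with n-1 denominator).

Step 1 — sample mean vector:
  mean(A) = (3 + 9 + 2 + 5 + 9) / 5 = 28/5 = 5.6
  mean(B) = (4 + 2 + 1 + 4 + 2) / 5 = 13/5 = 2.6
  x̄ = (5.6, 2.6),  deviation x̄ - mu_0 = (5.6, 2.6) - (6, 4) = (-0.4, -1.4).

Step 2 — sample covariance matrix, S[i,j] = (1/(n-1)) · Σ_k (x_{k,i} - mean_i) · (x_{k,j} - mean_j), divisor n-1 = 4:
  S[A,A] = ((-2.6)·(-2.6) + (3.4)·(3.4) + (-3.6)·(-3.6) + (-0.6)·(-0.6) + (3.4)·(3.4)) / 4 = 43.2/4 = 10.8
  S[A,B] = ((-2.6)·(1.4) + (3.4)·(-0.6) + (-3.6)·(-1.6) + (-0.6)·(1.4) + (3.4)·(-0.6)) / 4 = -2.8/4 = -0.7
  S[B,B] = ((1.4)·(1.4) + (-0.6)·(-0.6) + (-1.6)·(-1.6) + (1.4)·(1.4) + (-0.6)·(-0.6)) / 4 = 7.2/4 = 1.8
  S = [[10.8, -0.7],
 [-0.7, 1.8]].

Step 3 — invert S. det(S) = 10.8·1.8 - (-0.7)² = 18.95.
  S^{-1} = (1/det) · [[d, -b], [-b, a]] = [[0.095, 0.0369],
 [0.0369, 0.5699]].

Step 4 — quadratic form (x̄ - mu_0)^T · S^{-1} · (x̄ - mu_0):
  S^{-1} · (x̄ - mu_0) = (-0.0897, -0.8127),
  (x̄ - mu_0)^T · [...] = (-0.4)·(-0.0897) + (-1.4)·(-0.8127) = 1.1736.

Step 5 — scale by n: T² = 5 · 1.1736 = 5.8681.

T² ≈ 5.8681


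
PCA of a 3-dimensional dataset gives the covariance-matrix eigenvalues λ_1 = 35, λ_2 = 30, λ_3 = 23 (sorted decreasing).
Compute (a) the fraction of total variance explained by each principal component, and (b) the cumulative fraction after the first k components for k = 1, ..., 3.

Step 1 — total variance = trace(Sigma) = Σ λ_i = 35 + 30 + 23 = 88.

Step 2 — fraction explained by component i = λ_i / Σ λ:
  PC1: 35/88 = 0.3977
  PC2: 30/88 = 0.3409
  PC3: 23/88 = 0.2614

Step 3 — cumulative fraction after k components = (λ_1 + ... + λ_k) / Σ λ:
  k = 1: 35/88 = 0.3977
  k = 2: (35 + 30)/88 = 65/88 = 0.7386
  k = 3: (35 + 30 + 23)/88 = 88/88 = 1

Summary (fraction, with percent):

explained: PC1 0.3977 (39.77%), PC2 0.3409 (34.09%), PC3 0.2614 (26.14%);  cumulative: 0.3977, 0.7386, 1


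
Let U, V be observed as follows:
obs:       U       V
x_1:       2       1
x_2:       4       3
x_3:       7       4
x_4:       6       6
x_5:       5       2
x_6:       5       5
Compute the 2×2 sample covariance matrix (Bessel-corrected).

Step 1 — column means:
  mean(U) = (2 + 4 + 7 + 6 + 5 + 5) / 6 = 29/6 = 4.8333
  mean(V) = (1 + 3 + 4 + 6 + 2 + 5) / 6 = 21/6 = 3.5

Step 2 — sample covariance S[i,j] = (1/(n-1)) · Σ_k (x_{k,i} - mean_i) · (x_{k,j} - mean_j), with n-1 = 5.
  S[U,U] = ((-2.8333)·(-2.8333) + (-0.8333)·(-0.8333) + (2.1667)·(2.1667) + (1.1667)·(1.1667) + (0.1667)·(0.1667) + (0.1667)·(0.1667)) / 5 = 14.8333/5 = 2.9667
  S[U,V] = ((-2.8333)·(-2.5) + (-0.8333)·(-0.5) + (2.1667)·(0.5) + (1.1667)·(2.5) + (0.1667)·(-1.5) + (0.1667)·(1.5)) / 5 = 11.5/5 = 2.3
  S[V,V] = ((-2.5)·(-2.5) + (-0.5)·(-0.5) + (0.5)·(0.5) + (2.5)·(2.5) + (-1.5)·(-1.5) + (1.5)·(1.5)) / 5 = 17.5/5 = 3.5

S is symmetric (S[j,i] = S[i,j]). Assembling:

S = [[2.9667, 2.3],
 [2.3, 3.5]]


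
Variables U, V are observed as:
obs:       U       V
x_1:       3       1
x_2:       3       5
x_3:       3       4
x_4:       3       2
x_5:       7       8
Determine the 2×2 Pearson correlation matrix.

Step 1 — column means:
  mean(U) = (3 + 3 + 3 + 3 + 7) / 5 = 19/5 = 3.8
  mean(V) = (1 + 5 + 4 + 2 + 8) / 5 = 20/5 = 4

Step 2 — sample variances and covariances s[i,j] = (1/(n-1)) · Σ_k (x_{k,i} - mean_i) · (x_{k,j} - mean_j), with n-1 = 4:
  s[U,U] = ((-0.8)·(-0.8) + (-0.8)·(-0.8) + (-0.8)·(-0.8) + (-0.8)·(-0.8) + (3.2)·(3.2)) / 4 = 12.8/4 = 3.2
  s[U,V] = ((-0.8)·(-3) + (-0.8)·(1) + (-0.8)·(0) + (-0.8)·(-2) + (3.2)·(4)) / 4 = 16/4 = 4
  s[V,V] = ((-3)·(-3) + (1)·(1) + (0)·(0) + (-2)·(-2) + (4)·(4)) / 4 = 30/4 = 7.5
  Sample standard deviations s_i = √(s[i,i]):
  s(U) = √(3.2) = 1.7889
  s(V) = √(7.5) = 2.7386

Step 3 — r_{ij} = s_{ij} / (s_i · s_j):
  r[U,U] = 1 (diagonal).
  r[U,V] = 4 / (1.7889 · 2.7386) = 4 / 4.899 = 0.8165
  r[V,V] = 1 (diagonal).

R is symmetric with unit diagonal. Assembling:

R = [[1, 0.8165],
 [0.8165, 1]]


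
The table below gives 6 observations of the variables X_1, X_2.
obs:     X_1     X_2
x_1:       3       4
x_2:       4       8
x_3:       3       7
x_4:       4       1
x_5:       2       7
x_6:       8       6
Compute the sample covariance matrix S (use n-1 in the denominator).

Step 1 — column means:
  mean(X_1) = (3 + 4 + 3 + 4 + 2 + 8) / 6 = 24/6 = 4
  mean(X_2) = (4 + 8 + 7 + 1 + 7 + 6) / 6 = 33/6 = 5.5

Step 2 — sample covariance S[i,j] = (1/(n-1)) · Σ_k (x_{k,i} - mean_i) · (x_{k,j} - mean_j), with n-1 = 5.
  S[X_1,X_1] = ((-1)·(-1) + (0)·(0) + (-1)·(-1) + (0)·(0) + (-2)·(-2) + (4)·(4)) / 5 = 22/5 = 4.4
  S[X_1,X_2] = ((-1)·(-1.5) + (0)·(2.5) + (-1)·(1.5) + (0)·(-4.5) + (-2)·(1.5) + (4)·(0.5)) / 5 = -1/5 = -0.2
  S[X_2,X_2] = ((-1.5)·(-1.5) + (2.5)·(2.5) + (1.5)·(1.5) + (-4.5)·(-4.5) + (1.5)·(1.5) + (0.5)·(0.5)) / 5 = 33.5/5 = 6.7

S is symmetric (S[j,i] = S[i,j]). Assembling:

S = [[4.4, -0.2],
 [-0.2, 6.7]]


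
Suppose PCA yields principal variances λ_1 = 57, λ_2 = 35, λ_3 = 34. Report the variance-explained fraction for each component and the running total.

Step 1 — total variance = trace(Sigma) = Σ λ_i = 57 + 35 + 34 = 126.

Step 2 — fraction explained by component i = λ_i / Σ λ:
  PC1: 57/126 = 0.4524
  PC2: 35/126 = 0.2778
  PC3: 34/126 = 0.2698

Step 3 — cumulative fraction after k components = (λ_1 + ... + λ_k) / Σ λ:
  k = 1: 57/126 = 0.4524
  k = 2: (57 + 35)/126 = 92/126 = 0.7302
  k = 3: (57 + 35 + 34)/126 = 126/126 = 1

Summary (fraction, with percent):

explained: PC1 0.4524 (45.24%), PC2 0.2778 (27.78%), PC3 0.2698 (26.98%);  cumulative: 0.4524, 0.7302, 1


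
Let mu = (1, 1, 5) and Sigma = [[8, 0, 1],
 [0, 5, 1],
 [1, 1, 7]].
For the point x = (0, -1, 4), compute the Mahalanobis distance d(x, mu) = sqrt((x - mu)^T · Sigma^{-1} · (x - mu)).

Step 1 — centre the observation: (x - mu) = (-1, -2, -1).

Step 2 — invert Sigma (cofactor / det for 3×3, or solve directly):
  Sigma^{-1} = [[0.1273, 0.0037, -0.0187],
 [0.0037, 0.206, -0.03],
 [-0.0187, -0.03, 0.1498]].

Step 3 — form the quadratic (x - mu)^T · Sigma^{-1} · (x - mu):
  Sigma^{-1} · (x - mu) = (-0.1161, -0.3858, -0.0712).
  (x - mu)^T · [Sigma^{-1} · (x - mu)] = (-1)·(-0.1161) + (-2)·(-0.3858) + (-1)·(-0.0712) = 0.9588.

Step 4 — take square root: d = √(0.9588) ≈ 0.9792.

d(x, mu) = √(0.9588) ≈ 0.9792


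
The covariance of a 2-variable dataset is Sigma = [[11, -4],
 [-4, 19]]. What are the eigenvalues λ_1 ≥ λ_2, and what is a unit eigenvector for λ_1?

Step 1 — characteristic polynomial of 2×2 Sigma:
  det(Sigma - λI) = λ² - trace · λ + det = 0.
  trace = 11 + 19 = 30, det = 11·19 - (-4)² = 193.
Step 2 — discriminant:
  Δ = trace² - 4·det = 900 - 772 = 128.
Step 3 — eigenvalues:
  λ = (trace ± √Δ)/2 = (30 ± 11.3137)/2,
  λ_1 = 20.6569,  λ_2 = 9.3431.

Step 4 — unit eigenvector for λ_1: solve (Sigma - λ_1 I)v = 0. First row:
  (11 - 20.6569)·v_x + (-4)·v_y = 0, i.e. (-9.6569)·v_x + (-4)·v_y = 0,
  so v ∝ (b, λ_1 - a) = (-4, 9.6569); multiply by -1 so the first entry is positive: u = (4, -9.6569).
  ||u|| = √((4)² + (-9.6569)²) = √(109.2548) ≈ 10.4525,
  v_1 = u/||u|| ≈ (0.3827, -0.9239) (||v_1|| = 1).

λ_1 = 20.6569,  λ_2 = 9.3431;  v_1 ≈ (0.3827, -0.9239)


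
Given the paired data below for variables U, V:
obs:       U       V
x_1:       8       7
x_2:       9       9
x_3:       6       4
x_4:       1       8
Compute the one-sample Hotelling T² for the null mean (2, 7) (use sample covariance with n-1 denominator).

Step 1 — sample mean vector:
  mean(U) = (8 + 9 + 6 + 1) / 4 = 24/4 = 6
  mean(V) = (7 + 9 + 4 + 8) / 4 = 28/4 = 7
  x̄ = (6, 7),  deviation x̄ - mu_0 = (6, 7) - (2, 7) = (4, 0).

Step 2 — sample covariance matrix, S[i,j] = (1/(n-1)) · Σ_k (x_{k,i} - mean_i) · (x_{k,j} - mean_j), divisor n-1 = 3:
  S[U,U] = ((2)·(2) + (3)·(3) + (0)·(0) + (-5)·(-5)) / 3 = 38/3 = 12.6667
  S[U,V] = ((2)·(0) + (3)·(2) + (0)·(-3) + (-5)·(1)) / 3 = 1/3 = 0.3333
  S[V,V] = ((0)·(0) + (2)·(2) + (-3)·(-3) + (1)·(1)) / 3 = 14/3 = 4.6667
  S = [[12.6667, 0.3333],
 [0.3333, 4.6667]].

Step 3 — invert S. det(S) = 12.6667·4.6667 - (0.3333)² = 59.
  S^{-1} = (1/det) · [[d, -b], [-b, a]] = [[0.0791, -0.0056],
 [-0.0056, 0.2147]].

Step 4 — quadratic form (x̄ - mu_0)^T · S^{-1} · (x̄ - mu_0):
  S^{-1} · (x̄ - mu_0) = (0.3164, -0.0226),
  (x̄ - mu_0)^T · [...] = (4)·(0.3164) + (0)·(-0.0226) = 1.2655.

Step 5 — scale by n: T² = 4 · 1.2655 = 5.0621.

T² ≈ 5.0621


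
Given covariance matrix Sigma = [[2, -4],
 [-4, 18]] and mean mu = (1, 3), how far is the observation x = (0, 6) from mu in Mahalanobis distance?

Step 1 — centre the observation: (x - mu) = (-1, 3).

Step 2 — invert Sigma. det(Sigma) = 2·18 - (-4)² = 20.
  Sigma^{-1} = (1/det) · [[d, -b], [-b, a]] = [[0.9, 0.2],
 [0.2, 0.1]].

Step 3 — form the quadratic (x - mu)^T · Sigma^{-1} · (x - mu):
  Sigma^{-1} · (x - mu) = (-0.3, 0.1).
  (x - mu)^T · [Sigma^{-1} · (x - mu)] = (-1)·(-0.3) + (3)·(0.1) = 0.6.

Step 4 — take square root: d = √(0.6) ≈ 0.7746.

d(x, mu) = √(0.6) ≈ 0.7746


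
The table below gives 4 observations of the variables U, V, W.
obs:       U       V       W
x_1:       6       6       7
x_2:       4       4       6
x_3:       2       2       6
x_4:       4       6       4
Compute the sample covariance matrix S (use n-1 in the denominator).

Step 1 — column means:
  mean(U) = (6 + 4 + 2 + 4) / 4 = 16/4 = 4
  mean(V) = (6 + 4 + 2 + 6) / 4 = 18/4 = 4.5
  mean(W) = (7 + 6 + 6 + 4) / 4 = 23/4 = 5.75

Step 2 — sample covariance S[i,j] = (1/(n-1)) · Σ_k (x_{k,i} - mean_i) · (x_{k,j} - mean_j), with n-1 = 3.
  S[U,U] = ((2)·(2) + (0)·(0) + (-2)·(-2) + (0)·(0)) / 3 = 8/3 = 2.6667
  S[U,V] = ((2)·(1.5) + (0)·(-0.5) + (-2)·(-2.5) + (0)·(1.5)) / 3 = 8/3 = 2.6667
  S[U,W] = ((2)·(1.25) + (0)·(0.25) + (-2)·(0.25) + (0)·(-1.75)) / 3 = 2/3 = 0.6667
  S[V,V] = ((1.5)·(1.5) + (-0.5)·(-0.5) + (-2.5)·(-2.5) + (1.5)·(1.5)) / 3 = 11/3 = 3.6667
  S[V,W] = ((1.5)·(1.25) + (-0.5)·(0.25) + (-2.5)·(0.25) + (1.5)·(-1.75)) / 3 = -1.5/3 = -0.5
  S[W,W] = ((1.25)·(1.25) + (0.25)·(0.25) + (0.25)·(0.25) + (-1.75)·(-1.75)) / 3 = 4.75/3 = 1.5833

S is symmetric (S[j,i] = S[i,j]). Assembling:

S = [[2.6667, 2.6667, 0.6667],
 [2.6667, 3.6667, -0.5],
 [0.6667, -0.5, 1.5833]]


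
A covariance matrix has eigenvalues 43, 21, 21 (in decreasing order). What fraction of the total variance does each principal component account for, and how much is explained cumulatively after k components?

Step 1 — total variance = trace(Sigma) = Σ λ_i = 43 + 21 + 21 = 85.

Step 2 — fraction explained by component i = λ_i / Σ λ:
  PC1: 43/85 = 0.5059
  PC2: 21/85 = 0.2471
  PC3: 21/85 = 0.2471

Step 3 — cumulative fraction after k components = (λ_1 + ... + λ_k) / Σ λ:
  k = 1: 43/85 = 0.5059
  k = 2: (43 + 21)/85 = 64/85 = 0.7529
  k = 3: (43 + 21 + 21)/85 = 85/85 = 1

Summary (fraction, with percent):

explained: PC1 0.5059 (50.59%), PC2 0.2471 (24.71%), PC3 0.2471 (24.71%);  cumulative: 0.5059, 0.7529, 1


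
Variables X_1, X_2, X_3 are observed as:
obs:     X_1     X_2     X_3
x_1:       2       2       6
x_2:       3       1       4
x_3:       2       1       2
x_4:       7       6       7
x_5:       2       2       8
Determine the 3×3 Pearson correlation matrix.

Step 1 — column means:
  mean(X_1) = (2 + 3 + 2 + 7 + 2) / 5 = 16/5 = 3.2
  mean(X_2) = (2 + 1 + 1 + 6 + 2) / 5 = 12/5 = 2.4
  mean(X_3) = (6 + 4 + 2 + 7 + 8) / 5 = 27/5 = 5.4

Step 2 — sample variances and covariances s[i,j] = (1/(n-1)) · Σ_k (x_{k,i} - mean_i) · (x_{k,j} - mean_j), with n-1 = 4:
  s[X_1,X_1] = ((-1.2)·(-1.2) + (-0.2)·(-0.2) + (-1.2)·(-1.2) + (3.8)·(3.8) + (-1.2)·(-1.2)) / 4 = 18.8/4 = 4.7
  s[X_1,X_2] = ((-1.2)·(-0.4) + (-0.2)·(-1.4) + (-1.2)·(-1.4) + (3.8)·(3.6) + (-1.2)·(-0.4)) / 4 = 16.6/4 = 4.15
  s[X_1,X_3] = ((-1.2)·(0.6) + (-0.2)·(-1.4) + (-1.2)·(-3.4) + (3.8)·(1.6) + (-1.2)·(2.6)) / 4 = 6.6/4 = 1.65
  s[X_2,X_2] = ((-0.4)·(-0.4) + (-1.4)·(-1.4) + (-1.4)·(-1.4) + (3.6)·(3.6) + (-0.4)·(-0.4)) / 4 = 17.2/4 = 4.3
  s[X_2,X_3] = ((-0.4)·(0.6) + (-1.4)·(-1.4) + (-1.4)·(-3.4) + (3.6)·(1.6) + (-0.4)·(2.6)) / 4 = 11.2/4 = 2.8
  s[X_3,X_3] = ((0.6)·(0.6) + (-1.4)·(-1.4) + (-3.4)·(-3.4) + (1.6)·(1.6) + (2.6)·(2.6)) / 4 = 23.2/4 = 5.8
  Sample standard deviations s_i = √(s[i,i]):
  s(X_1) = √(4.7) = 2.1679
  s(X_2) = √(4.3) = 2.0736
  s(X_3) = √(5.8) = 2.4083

Step 3 — r_{ij} = s_{ij} / (s_i · s_j):
  r[X_1,X_1] = 1 (diagonal).
  r[X_1,X_2] = 4.15 / (2.1679 · 2.0736) = 4.15 / 4.4956 = 0.9231
  r[X_1,X_3] = 1.65 / (2.1679 · 2.4083) = 1.65 / 5.2211 = 0.316
  r[X_2,X_2] = 1 (diagonal).
  r[X_2,X_3] = 2.8 / (2.0736 · 2.4083) = 2.8 / 4.994 = 0.5607
  r[X_3,X_3] = 1 (diagonal).

R is symmetric with unit diagonal. Assembling:

R = [[1, 0.9231, 0.316],
 [0.9231, 1, 0.5607],
 [0.316, 0.5607, 1]]


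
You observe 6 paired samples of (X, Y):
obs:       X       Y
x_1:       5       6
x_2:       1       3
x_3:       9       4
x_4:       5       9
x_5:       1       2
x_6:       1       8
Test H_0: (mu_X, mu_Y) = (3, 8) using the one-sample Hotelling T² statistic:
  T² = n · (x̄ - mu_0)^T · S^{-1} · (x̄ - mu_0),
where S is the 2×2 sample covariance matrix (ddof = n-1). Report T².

Step 1 — sample mean vector:
  mean(X) = (5 + 1 + 9 + 5 + 1 + 1) / 6 = 22/6 = 3.6667
  mean(Y) = (6 + 3 + 4 + 9 + 2 + 8) / 6 = 32/6 = 5.3333
  x̄ = (3.6667, 5.3333),  deviation x̄ - mu_0 = (3.6667, 5.3333) - (3, 8) = (0.6667, -2.6667).

Step 2 — sample covariance matrix, S[i,j] = (1/(n-1)) · Σ_k (x_{k,i} - mean_i) · (x_{k,j} - mean_j), divisor n-1 = 5:
  S[X,X] = ((1.3333)·(1.3333) + (-2.6667)·(-2.6667) + (5.3333)·(5.3333) + (1.3333)·(1.3333) + (-2.6667)·(-2.6667) + (-2.6667)·(-2.6667)) / 5 = 53.3333/5 = 10.6667
  S[X,Y] = ((1.3333)·(0.6667) + (-2.6667)·(-2.3333) + (5.3333)·(-1.3333) + (1.3333)·(3.6667) + (-2.6667)·(-3.3333) + (-2.6667)·(2.6667)) / 5 = 6.6667/5 = 1.3333
  S[Y,Y] = ((0.6667)·(0.6667) + (-2.3333)·(-2.3333) + (-1.3333)·(-1.3333) + (3.6667)·(3.6667) + (-3.3333)·(-3.3333) + (2.6667)·(2.6667)) / 5 = 39.3333/5 = 7.8667
  S = [[10.6667, 1.3333],
 [1.3333, 7.8667]].

Step 3 — invert S. det(S) = 10.6667·7.8667 - (1.3333)² = 82.1333.
  S^{-1} = (1/det) · [[d, -b], [-b, a]] = [[0.0958, -0.0162],
 [-0.0162, 0.1299]].

Step 4 — quadratic form (x̄ - mu_0)^T · S^{-1} · (x̄ - mu_0):
  S^{-1} · (x̄ - mu_0) = (0.1071, -0.3571),
  (x̄ - mu_0)^T · [...] = (0.6667)·(0.1071) + (-2.6667)·(-0.3571) = 1.0238.

Step 5 — scale by n: T² = 6 · 1.0238 = 6.1429.

T² ≈ 6.1429


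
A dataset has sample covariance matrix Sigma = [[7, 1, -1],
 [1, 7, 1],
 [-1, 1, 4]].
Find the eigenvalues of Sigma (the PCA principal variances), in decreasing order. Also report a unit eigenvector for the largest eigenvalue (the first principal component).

Step 1 — characteristic polynomial p(λ) = det(λI - Sigma) = λ³ - tr·λ² + c_1·λ - det, where tr = trace, c_1 = sum of the principal 2×2 minors, det = det(Sigma):
  tr = 7 + 7 + 4 = 18,
  c_1 = (7·7 - (1)²) + (7·4 - (-1)²) + (7·4 - (1)²) = 48 + 27 + 27 = 102,
  det = 7·(7·4 - (1)²) - (1)·((1)·4 - (1)·(-1)) + (-1)·((1)·(1) - 7·(-1)) = 7·(27) - (1)·(5) + (-1)·(8) = 176.
  So p(λ) = λ³ - 18λ² + 102λ - 176.
Step 2 — look for an integer root (rational root theorem: any rational root is an integer divisor of 176). Testing λ = 8:
  p(8) = 512 - 1152 + 816 - 176 = 0  ✓
  Dividing out (λ - 8): p(λ) = (λ - 8)(λ² - 10λ + 22).
Step 3 — remaining eigenvalues from the quadratic λ² - 10λ + 22 = 0:
  Δ = 10² - 4·22 = 100 - 88 = 12,  λ = (10 ± √12)/2 = (10 ± 3.4641)/2 ≈ 6.7321 or 3.2679.
  Sorted: λ_1 = 8,  λ_2 = 6.7321,  λ_3 = 3.2679  (check: sum = 18 = tr ✓).

Step 4 — unit eigenvector for λ_1 = 8: v spans the null space of (Sigma - λ_1 I), whose rows are
  r_1 = (-1, 1, -1),  r_2 = (1, -1, 1),  r_3 = (-1, 1, -4).
  v is orthogonal to every row, so take v ∝ r_1 × r_3 = ((1)·(-4) - (-1)·(1), (-1)·(-1) - (-1)·(-4), (-1)·(1) - (1)·(-1)) = (-3, -3, 0).
  Rescale (divide by 3; multiply by -1 so the first nonzero entry is positive): u = (1, 1, 0).
  ||u|| = √((1)² + (1)² + (0)²) = √(2) ≈ 1.4142,  v_1 = u/||u|| ≈ (0.7071, 0.7071, 0) (||v_1|| = 1).

λ_1 = 8,  λ_2 = 6.7321,  λ_3 = 3.2679;  v_1 ≈ (0.7071, 0.7071, 0)


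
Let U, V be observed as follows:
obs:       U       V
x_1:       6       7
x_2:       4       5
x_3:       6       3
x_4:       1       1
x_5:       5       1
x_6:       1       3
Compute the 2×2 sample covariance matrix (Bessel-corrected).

Step 1 — column means:
  mean(U) = (6 + 4 + 6 + 1 + 5 + 1) / 6 = 23/6 = 3.8333
  mean(V) = (7 + 5 + 3 + 1 + 1 + 3) / 6 = 20/6 = 3.3333

Step 2 — sample covariance S[i,j] = (1/(n-1)) · Σ_k (x_{k,i} - mean_i) · (x_{k,j} - mean_j), with n-1 = 5.
  S[U,U] = ((2.1667)·(2.1667) + (0.1667)·(0.1667) + (2.1667)·(2.1667) + (-2.8333)·(-2.8333) + (1.1667)·(1.1667) + (-2.8333)·(-2.8333)) / 5 = 26.8333/5 = 5.3667
  S[U,V] = ((2.1667)·(3.6667) + (0.1667)·(1.6667) + (2.1667)·(-0.3333) + (-2.8333)·(-2.3333) + (1.1667)·(-2.3333) + (-2.8333)·(-0.3333)) / 5 = 12.3333/5 = 2.4667
  S[V,V] = ((3.6667)·(3.6667) + (1.6667)·(1.6667) + (-0.3333)·(-0.3333) + (-2.3333)·(-2.3333) + (-2.3333)·(-2.3333) + (-0.3333)·(-0.3333)) / 5 = 27.3333/5 = 5.4667

S is symmetric (S[j,i] = S[i,j]). Assembling:

S = [[5.3667, 2.4667],
 [2.4667, 5.4667]]


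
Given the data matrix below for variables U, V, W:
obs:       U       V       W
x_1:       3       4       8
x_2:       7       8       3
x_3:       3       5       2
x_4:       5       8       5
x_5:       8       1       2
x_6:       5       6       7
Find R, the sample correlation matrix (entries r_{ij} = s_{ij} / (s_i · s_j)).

Step 1 — column means:
  mean(U) = (3 + 7 + 3 + 5 + 8 + 5) / 6 = 31/6 = 5.1667
  mean(V) = (4 + 8 + 5 + 8 + 1 + 6) / 6 = 32/6 = 5.3333
  mean(W) = (8 + 3 + 2 + 5 + 2 + 7) / 6 = 27/6 = 4.5

Step 2 — sample variances and covariances s[i,j] = (1/(n-1)) · Σ_k (x_{k,i} - mean_i) · (x_{k,j} - mean_j), with n-1 = 5:
  s[U,U] = ((-2.1667)·(-2.1667) + (1.8333)·(1.8333) + (-2.1667)·(-2.1667) + (-0.1667)·(-0.1667) + (2.8333)·(2.8333) + (-0.1667)·(-0.1667)) / 5 = 20.8333/5 = 4.1667
  s[U,V] = ((-2.1667)·(-1.3333) + (1.8333)·(2.6667) + (-2.1667)·(-0.3333) + (-0.1667)·(2.6667) + (2.8333)·(-4.3333) + (-0.1667)·(0.6667)) / 5 = -4.3333/5 = -0.8667
  s[U,W] = ((-2.1667)·(3.5) + (1.8333)·(-1.5) + (-2.1667)·(-2.5) + (-0.1667)·(0.5) + (2.8333)·(-2.5) + (-0.1667)·(2.5)) / 5 = -12.5/5 = -2.5
  s[V,V] = ((-1.3333)·(-1.3333) + (2.6667)·(2.6667) + (-0.3333)·(-0.3333) + (2.6667)·(2.6667) + (-4.3333)·(-4.3333) + (0.6667)·(0.6667)) / 5 = 35.3333/5 = 7.0667
  s[V,W] = ((-1.3333)·(3.5) + (2.6667)·(-1.5) + (-0.3333)·(-2.5) + (2.6667)·(0.5) + (-4.3333)·(-2.5) + (0.6667)·(2.5)) / 5 = 6/5 = 1.2
  s[W,W] = ((3.5)·(3.5) + (-1.5)·(-1.5) + (-2.5)·(-2.5) + (0.5)·(0.5) + (-2.5)·(-2.5) + (2.5)·(2.5)) / 5 = 33.5/5 = 6.7
  Sample standard deviations s_i = √(s[i,i]):
  s(U) = √(4.1667) = 2.0412
  s(V) = √(7.0667) = 2.6583
  s(W) = √(6.7) = 2.5884

Step 3 — r_{ij} = s_{ij} / (s_i · s_j):
  r[U,U] = 1 (diagonal).
  r[U,V] = -0.8667 / (2.0412 · 2.6583) = -0.8667 / 5.4263 = -0.1597
  r[U,W] = -2.5 / (2.0412 · 2.5884) = -2.5 / 5.2836 = -0.4732
  r[V,V] = 1 (diagonal).
  r[V,W] = 1.2 / (2.6583 · 2.5884) = 1.2 / 6.8809 = 0.1744
  r[W,W] = 1 (diagonal).

R is symmetric with unit diagonal. Assembling:

R = [[1, -0.1597, -0.4732],
 [-0.1597, 1, 0.1744],
 [-0.4732, 0.1744, 1]]
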